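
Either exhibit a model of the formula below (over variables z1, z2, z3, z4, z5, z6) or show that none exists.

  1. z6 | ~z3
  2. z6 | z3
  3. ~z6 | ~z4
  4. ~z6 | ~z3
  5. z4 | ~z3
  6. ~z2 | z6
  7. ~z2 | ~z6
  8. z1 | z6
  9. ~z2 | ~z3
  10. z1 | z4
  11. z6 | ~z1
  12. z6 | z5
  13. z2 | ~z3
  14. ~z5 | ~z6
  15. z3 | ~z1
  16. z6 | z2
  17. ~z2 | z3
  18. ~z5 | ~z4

UNSATISFIABLE

Branch on z6: set z6 = 1.
(~z4) alone gives z4 = 0.
(~z3) alone gives z3 = 0.
(~z2) alone gives z2 = 0.
(z1) alone gives z1 = 1.
But (~z1) is also a unit clause — contradiction.
That branch fails; take z6 = 0 instead.
(~z3) alone gives z3 = 0.
But (z3) is also a unit clause — contradiction.
Both values of z6 lead to a conflict.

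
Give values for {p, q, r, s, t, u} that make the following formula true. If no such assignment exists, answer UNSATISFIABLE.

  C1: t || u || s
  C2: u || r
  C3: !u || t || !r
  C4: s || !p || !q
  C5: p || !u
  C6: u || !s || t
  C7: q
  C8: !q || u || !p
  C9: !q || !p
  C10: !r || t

(q) alone gives q = true.
(!p) alone gives p = false.
(!u) alone gives u = false.
(r) alone gives r = true.
(t) alone gives t = true.
No clause remains; s is free.

p ↦ false,  q ↦ true,  r ↦ true,  s ↦ false,  t ↦ true,  u ↦ false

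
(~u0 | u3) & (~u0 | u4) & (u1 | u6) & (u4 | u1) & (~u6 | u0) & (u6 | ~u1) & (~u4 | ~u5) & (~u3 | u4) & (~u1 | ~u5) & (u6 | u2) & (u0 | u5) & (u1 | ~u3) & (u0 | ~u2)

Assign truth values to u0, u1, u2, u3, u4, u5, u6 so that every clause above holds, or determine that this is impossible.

u0=1, u1=1, u2=1, u3=1, u4=1, u5=0, u6=1

Branch on u0: set u0 = 1.
From the singleton clause (u3), u3 = 1.
From the singleton clause (u4), u4 = 1.
From the singleton clause (~u5), u5 = 0.
From the singleton clause (u1), u1 = 1.
From the singleton clause (u6), u6 = 1.
All clauses hold; u2 can take either value.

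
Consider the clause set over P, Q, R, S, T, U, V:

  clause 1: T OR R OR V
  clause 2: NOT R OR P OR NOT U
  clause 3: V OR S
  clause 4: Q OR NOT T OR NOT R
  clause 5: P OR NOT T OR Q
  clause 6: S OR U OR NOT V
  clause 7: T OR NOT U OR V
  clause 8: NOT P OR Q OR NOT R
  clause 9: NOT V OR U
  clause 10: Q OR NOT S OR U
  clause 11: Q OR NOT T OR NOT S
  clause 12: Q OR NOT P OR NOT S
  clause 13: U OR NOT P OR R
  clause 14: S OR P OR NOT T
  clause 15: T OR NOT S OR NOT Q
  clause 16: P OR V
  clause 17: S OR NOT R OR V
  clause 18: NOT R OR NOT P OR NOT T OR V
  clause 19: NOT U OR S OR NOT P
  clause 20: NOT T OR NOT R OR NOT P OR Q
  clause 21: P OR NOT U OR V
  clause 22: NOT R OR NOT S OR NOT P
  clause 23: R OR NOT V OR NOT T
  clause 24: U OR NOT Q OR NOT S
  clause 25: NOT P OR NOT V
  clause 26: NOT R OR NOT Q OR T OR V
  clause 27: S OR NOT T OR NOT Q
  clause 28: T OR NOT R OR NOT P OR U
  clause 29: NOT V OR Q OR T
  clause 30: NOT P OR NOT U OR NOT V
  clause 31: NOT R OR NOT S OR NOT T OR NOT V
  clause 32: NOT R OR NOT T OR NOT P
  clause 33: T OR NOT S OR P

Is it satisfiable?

Case V = true:
Unit clause (U) forces U = true.
Unit clause (NOT P) forces P = false.
Unit clause (NOT R) forces R = false.
Unit clause (NOT T) forces T = false.
Unit clause (Q) forces Q = true.
Unit clause (NOT S) forces S = false.
All clauses are satisfied.
A satisfying assignment: P=false; Q=true; R=false; S=false; T=false; U=true; V=true.

Yes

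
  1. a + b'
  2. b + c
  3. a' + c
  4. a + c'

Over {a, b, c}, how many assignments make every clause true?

2

There are 2^3 = 8 truth assignments over (a, b, c).
Check each against the 4 clauses (columns in the order a, b, c):
  F F F  ✗ fails (b + c)
  F F T  ✗ fails (a + c')
  F T F  ✗ fails (a + b')
  F T T  ✗ fails (a + b')
  T F F  ✗ fails (b + c)
  T F T  ✓ satisfies all
  T T F  ✗ fails (a' + c)
  T T T  ✓ satisfies all
2 of the 8 rows are models.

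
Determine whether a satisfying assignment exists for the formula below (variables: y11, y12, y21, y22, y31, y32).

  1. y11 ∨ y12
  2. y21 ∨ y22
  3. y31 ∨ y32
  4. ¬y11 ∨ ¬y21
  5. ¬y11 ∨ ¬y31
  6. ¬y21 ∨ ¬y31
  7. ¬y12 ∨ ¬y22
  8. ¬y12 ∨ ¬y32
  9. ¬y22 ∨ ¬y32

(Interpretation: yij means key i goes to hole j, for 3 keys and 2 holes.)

No

Try y11 = True.
The clause (¬y21) is unit, so y21 = False.
The clause (y22) is unit, so y22 = True.
The clause (¬y31) is unit, so y31 = False.
The clause (y32) is unit, so y32 = True.
Now (¬y32) is unsatisfied and unit — conflict.
That branch fails; take y11 = False instead.
The clause (y12) is unit, so y12 = True.
The clause (¬y22) is unit, so y22 = False.
The clause (y21) is unit, so y21 = True.
The clause (¬y31) is unit, so y31 = False.
The clause (y32) is unit, so y32 = True.
Now (¬y32) is unsatisfied and unit — conflict.
Either choice for y11 ends in contradiction.
No assignment satisfies every clause.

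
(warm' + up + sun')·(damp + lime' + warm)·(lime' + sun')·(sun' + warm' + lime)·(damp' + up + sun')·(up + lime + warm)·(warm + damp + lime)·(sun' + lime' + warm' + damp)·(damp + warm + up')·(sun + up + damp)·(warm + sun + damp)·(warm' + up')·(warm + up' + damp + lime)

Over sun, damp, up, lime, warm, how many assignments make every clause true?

6

There are 2^5 = 32 truth assignments over (sun, damp, up, lime, warm).
Split on lime. With lime = 1, the clauses containing lime are satisfied and lime' drops from the rest; 3 of the 2^4 = 16 assignments to the other variables satisfy what remains.
With lime = 0, by the same count on the reduced clause set, 3 assignments work.
(One model: sun=F, damp=T, up=F, lime=F, warm=T.)
Total: 3 + 3 = 6.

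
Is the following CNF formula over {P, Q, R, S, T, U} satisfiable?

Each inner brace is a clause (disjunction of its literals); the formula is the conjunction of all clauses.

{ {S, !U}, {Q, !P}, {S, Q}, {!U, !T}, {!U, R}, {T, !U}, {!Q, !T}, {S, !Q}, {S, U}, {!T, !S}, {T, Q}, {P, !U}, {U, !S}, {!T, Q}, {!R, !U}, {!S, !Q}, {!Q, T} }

Unsatisfiable

Case S = true:
From the singleton clause (!T), T = false.
From the singleton clause (!U), U = false.
But (U) is also a unit clause — contradiction.
Backtrack on S: now try S = false.
From the singleton clause (!U), U = false.
But (U) is also a unit clause — contradiction.
Neither S = true nor S = false works.
No assignment satisfies every clause.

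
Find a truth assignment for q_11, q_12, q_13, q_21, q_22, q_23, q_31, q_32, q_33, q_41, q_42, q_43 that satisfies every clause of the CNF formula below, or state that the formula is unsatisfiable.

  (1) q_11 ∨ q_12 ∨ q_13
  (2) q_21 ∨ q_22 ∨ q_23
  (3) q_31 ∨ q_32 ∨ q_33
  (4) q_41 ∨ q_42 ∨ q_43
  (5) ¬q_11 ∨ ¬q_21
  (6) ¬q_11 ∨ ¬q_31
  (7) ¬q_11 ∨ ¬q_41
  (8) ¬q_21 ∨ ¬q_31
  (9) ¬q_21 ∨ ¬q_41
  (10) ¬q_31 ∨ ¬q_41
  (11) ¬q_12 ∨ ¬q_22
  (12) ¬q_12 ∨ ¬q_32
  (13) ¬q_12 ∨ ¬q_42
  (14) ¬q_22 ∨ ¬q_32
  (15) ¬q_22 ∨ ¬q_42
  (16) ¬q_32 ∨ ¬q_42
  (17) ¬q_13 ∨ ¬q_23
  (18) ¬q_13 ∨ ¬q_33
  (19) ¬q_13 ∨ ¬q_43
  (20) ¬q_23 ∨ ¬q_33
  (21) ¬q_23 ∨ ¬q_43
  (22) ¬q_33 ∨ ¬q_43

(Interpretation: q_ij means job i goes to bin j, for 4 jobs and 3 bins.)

Try q_11 = False.
Try q_12 = True.
Unit clause (¬q_22) forces q_22 = False.
Unit clause (¬q_32) forces q_32 = False.
Unit clause (¬q_42) forces q_42 = False.
Try q_21 = True.
Unit clause (¬q_31) forces q_31 = False.
Unit clause (q_33) forces q_33 = True.
Unit clause (¬q_41) forces q_41 = False.
Unit clause (q_43) forces q_43 = True.
That conflicts with the unit clause (¬q_43).
So q_21 must be the other value — set q_21 = False.
Unit clause (q_23) forces q_23 = True.
Unit clause (¬q_13) forces q_13 = False.
Unit clause (¬q_33) forces q_33 = False.
Unit clause (q_31) forces q_31 = True.
Unit clause (¬q_41) forces q_41 = False.
Unit clause (q_43) forces q_43 = True.
That conflicts with the unit clause (¬q_43).
Both values of q_21 lead to a conflict.
So q_12 must be the other value — set q_12 = False.
Unit clause (q_13) forces q_13 = True.
Unit clause (¬q_23) forces q_23 = False.
Unit clause (¬q_33) forces q_33 = False.
Unit clause (¬q_43) forces q_43 = False.
Try q_21 = True.
Unit clause (¬q_31) forces q_31 = False.
Unit clause (q_32) forces q_32 = True.
Unit clause (¬q_41) forces q_41 = False.
Unit clause (q_42) forces q_42 = True.
That conflicts with the unit clause (¬q_42).
So q_21 must be the other value — set q_21 = False.
Unit clause (q_22) forces q_22 = True.
Unit clause (¬q_32) forces q_32 = False.
Unit clause (q_31) forces q_31 = True.
Unit clause (¬q_41) forces q_41 = False.
Unit clause (q_42) forces q_42 = True.
That conflicts with the unit clause (¬q_42).
Both values of q_21 lead to a conflict.
Both values of q_12 lead to a conflict.
So q_11 must be the other value — set q_11 = True.
Unit clause (¬q_21) forces q_21 = False.
Unit clause (¬q_31) forces q_31 = False.
Unit clause (¬q_41) forces q_41 = False.
Try q_22 = True.
Unit clause (¬q_12) forces q_12 = False.
Unit clause (¬q_32) forces q_32 = False.
Unit clause (q_33) forces q_33 = True.
Unit clause (¬q_42) forces q_42 = False.
Unit clause (q_43) forces q_43 = True.
That conflicts with the unit clause (¬q_43).
So q_22 must be the other value — set q_22 = False.
Unit clause (q_23) forces q_23 = True.
Unit clause (¬q_13) forces q_13 = False.
Unit clause (¬q_33) forces q_33 = False.
Unit clause (q_32) forces q_32 = True.
Unit clause (¬q_12) forces q_12 = False.
Unit clause (¬q_42) forces q_42 = False.
Unit clause (q_43) forces q_43 = True.
That conflicts with the unit clause (¬q_43).
Both values of q_22 lead to a conflict.
Both values of q_11 lead to a conflict.

UNSATISFIABLE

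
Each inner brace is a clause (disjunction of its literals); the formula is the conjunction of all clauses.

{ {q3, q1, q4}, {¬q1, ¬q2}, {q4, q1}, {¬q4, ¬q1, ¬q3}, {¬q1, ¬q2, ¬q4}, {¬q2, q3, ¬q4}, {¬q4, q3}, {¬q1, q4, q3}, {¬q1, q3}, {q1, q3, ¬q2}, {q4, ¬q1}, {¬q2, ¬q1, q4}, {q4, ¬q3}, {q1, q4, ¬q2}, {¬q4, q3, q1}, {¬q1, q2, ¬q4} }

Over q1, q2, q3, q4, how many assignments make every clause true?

2

There are 2^4 = 16 truth assignments over (q1, q2, q3, q4).
Split on q3. With q3 = True, the clauses containing q3 are satisfied and ¬q3 drops from the rest; 2 of the 2^3 = 8 assignments to the other variables satisfy what remains.
With q3 = False, by the same count on the reduced clause set, 0 assignments work.
(One model: q1=F, q2=F, q3=T, q4=T.)
Total: 2 + 0 = 2.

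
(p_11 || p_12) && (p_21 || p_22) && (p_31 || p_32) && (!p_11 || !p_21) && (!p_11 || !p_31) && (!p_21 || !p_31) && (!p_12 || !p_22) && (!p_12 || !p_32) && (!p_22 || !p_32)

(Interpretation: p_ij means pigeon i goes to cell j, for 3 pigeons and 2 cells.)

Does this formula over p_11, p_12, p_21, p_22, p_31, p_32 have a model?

No, unsatisfiable

Branch on p_11: set p_11 = true.
(!p_21) alone gives p_21 = false.
(p_22) alone gives p_22 = true.
(!p_31) alone gives p_31 = false.
(p_32) alone gives p_32 = true.
That conflicts with the unit clause (!p_32).
Backtrack on p_11: now try p_11 = false.
(p_12) alone gives p_12 = true.
(!p_22) alone gives p_22 = false.
(p_21) alone gives p_21 = true.
(!p_31) alone gives p_31 = false.
(p_32) alone gives p_32 = true.
That conflicts with the unit clause (!p_32).
Both values of p_11 lead to a conflict.
No assignment satisfies every clause.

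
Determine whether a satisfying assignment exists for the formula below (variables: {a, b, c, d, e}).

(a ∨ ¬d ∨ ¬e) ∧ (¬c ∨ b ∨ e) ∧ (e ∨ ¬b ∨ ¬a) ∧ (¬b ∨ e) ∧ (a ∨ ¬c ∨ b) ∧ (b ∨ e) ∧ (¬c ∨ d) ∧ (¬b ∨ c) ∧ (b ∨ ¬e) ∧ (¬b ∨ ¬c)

No, unsatisfiable

Branch on b: set b = False.
Unit clause (e) forces e = True.
Now (¬e) is unsatisfied and unit — conflict.
Backtrack on b: now try b = True.
Unit clause (e) forces e = True.
Unit clause (c) forces c = True.
Now (¬c) is unsatisfied and unit — conflict.
Either choice for b ends in contradiction.
No assignment satisfies every clause.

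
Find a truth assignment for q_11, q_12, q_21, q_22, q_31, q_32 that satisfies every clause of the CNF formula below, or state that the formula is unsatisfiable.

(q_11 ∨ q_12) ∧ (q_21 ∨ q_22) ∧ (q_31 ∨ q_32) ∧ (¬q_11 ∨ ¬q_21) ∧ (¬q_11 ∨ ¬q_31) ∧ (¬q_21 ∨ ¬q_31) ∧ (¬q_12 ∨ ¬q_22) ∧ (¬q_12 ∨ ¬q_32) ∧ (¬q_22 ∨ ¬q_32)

UNSATISFIABLE

Branch on q_11: set q_11 = True.
From the singleton clause (¬q_21), q_21 = False.
From the singleton clause (q_22), q_22 = True.
From the singleton clause (¬q_31), q_31 = False.
From the singleton clause (q_32), q_32 = True.
But (¬q_32) is also a unit clause — contradiction.
Backtrack on q_11: now try q_11 = False.
From the singleton clause (q_12), q_12 = True.
From the singleton clause (¬q_22), q_22 = False.
From the singleton clause (q_21), q_21 = True.
From the singleton clause (¬q_31), q_31 = False.
From the singleton clause (q_32), q_32 = True.
But (¬q_32) is also a unit clause — contradiction.
Both values of q_11 lead to a conflict.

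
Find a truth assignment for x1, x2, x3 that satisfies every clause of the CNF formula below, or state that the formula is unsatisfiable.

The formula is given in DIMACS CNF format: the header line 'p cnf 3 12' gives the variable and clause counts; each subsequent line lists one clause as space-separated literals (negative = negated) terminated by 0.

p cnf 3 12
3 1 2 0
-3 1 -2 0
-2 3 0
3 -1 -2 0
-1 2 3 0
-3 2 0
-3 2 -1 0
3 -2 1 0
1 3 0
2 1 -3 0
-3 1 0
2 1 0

x1: True; x2: True; x3: True

Try x2 = True.
Unit clause (x3) forces x3 = True.
Unit clause (x1) forces x1 = True.
This assignment satisfies each clause.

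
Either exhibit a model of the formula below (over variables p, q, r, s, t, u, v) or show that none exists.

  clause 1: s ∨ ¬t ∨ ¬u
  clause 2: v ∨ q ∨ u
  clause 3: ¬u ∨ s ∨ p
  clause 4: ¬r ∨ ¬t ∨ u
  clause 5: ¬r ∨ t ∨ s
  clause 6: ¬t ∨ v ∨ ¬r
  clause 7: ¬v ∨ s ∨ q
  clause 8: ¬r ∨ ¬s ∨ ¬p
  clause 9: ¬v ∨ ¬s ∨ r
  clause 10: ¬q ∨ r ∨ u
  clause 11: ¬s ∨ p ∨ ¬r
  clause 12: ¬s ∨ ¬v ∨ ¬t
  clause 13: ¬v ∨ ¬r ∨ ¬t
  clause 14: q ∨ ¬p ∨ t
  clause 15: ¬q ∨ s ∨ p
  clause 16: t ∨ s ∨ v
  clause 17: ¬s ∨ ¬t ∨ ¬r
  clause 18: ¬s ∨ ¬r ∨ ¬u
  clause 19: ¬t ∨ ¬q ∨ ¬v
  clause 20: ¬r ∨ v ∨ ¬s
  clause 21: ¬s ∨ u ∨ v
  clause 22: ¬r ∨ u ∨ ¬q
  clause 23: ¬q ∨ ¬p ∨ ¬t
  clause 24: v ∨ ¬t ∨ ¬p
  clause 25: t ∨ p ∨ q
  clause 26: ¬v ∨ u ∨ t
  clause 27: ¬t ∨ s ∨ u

p ↦ False; q ↦ True; r ↦ False; s ↦ True; t ↦ False; u ↦ True; v ↦ False

Branch on s: set s = True.
Branch on r: set r = False.
The clause (¬v) is unit, so v = False.
The clause (u) is unit, so u = True.
Branch on t: set t = False.
Branch on q: set q = True.
No clause remains; p is free.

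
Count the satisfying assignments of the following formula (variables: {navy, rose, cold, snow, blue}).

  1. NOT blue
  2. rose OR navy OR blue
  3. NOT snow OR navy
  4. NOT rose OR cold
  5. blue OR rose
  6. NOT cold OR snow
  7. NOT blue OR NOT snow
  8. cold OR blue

1

There are 2^5 = 32 truth assignments over (navy, rose, cold, snow, blue).
Split on blue. With blue = true, the clauses containing blue are satisfied and NOT blue drops from the rest; 0 of the 2^4 = 16 assignments to the other variables satisfy what remains.
With blue = false, by the same count on the reduced clause set, 1 assignment works.
(One model: navy=T, rose=T, cold=T, snow=T, blue=F.)
Total: 0 + 1 = 1.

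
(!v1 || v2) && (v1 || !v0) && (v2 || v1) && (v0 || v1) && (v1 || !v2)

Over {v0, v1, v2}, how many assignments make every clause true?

There are 2^3 = 8 truth assignments over (v0, v1, v2).
Check each against the 5 clauses (columns in the order v0, v1, v2):
  F F F  ✗ fails (v2 || v1)
  F F T  ✗ fails (v0 || v1)
  F T F  ✗ fails (!v1 || v2)
  F T T  ✓ satisfies all
  T F F  ✗ fails (v1 || !v0)
  T F T  ✗ fails (v1 || !v0)
  T T F  ✗ fails (!v1 || v2)
  T T T  ✓ satisfies all
2 of the 8 rows are models.

2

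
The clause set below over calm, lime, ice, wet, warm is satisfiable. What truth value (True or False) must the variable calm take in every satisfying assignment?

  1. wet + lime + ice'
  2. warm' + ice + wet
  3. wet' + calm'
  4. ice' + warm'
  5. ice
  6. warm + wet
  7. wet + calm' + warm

False

Suppose calm = 1.
(wet') alone gives wet = 0.
(ice) alone gives ice = 1.
(lime) alone gives lime = 1.
(warm') alone gives warm = 0.
That conflicts with the unit clause (warm).
So every satisfying assignment has calm = False.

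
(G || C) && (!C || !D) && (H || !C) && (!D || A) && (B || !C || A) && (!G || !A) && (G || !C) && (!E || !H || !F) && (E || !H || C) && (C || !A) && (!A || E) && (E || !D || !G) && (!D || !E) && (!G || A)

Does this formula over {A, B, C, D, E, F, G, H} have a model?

Suppose G = true.
(!A) alone gives A = false.
That conflicts with the unit clause (A).
Undo G and try G = false.
(C) alone gives C = true.
That conflicts with the unit clause (!C).
Neither G = true nor G = false works.
No assignment satisfies every clause.

No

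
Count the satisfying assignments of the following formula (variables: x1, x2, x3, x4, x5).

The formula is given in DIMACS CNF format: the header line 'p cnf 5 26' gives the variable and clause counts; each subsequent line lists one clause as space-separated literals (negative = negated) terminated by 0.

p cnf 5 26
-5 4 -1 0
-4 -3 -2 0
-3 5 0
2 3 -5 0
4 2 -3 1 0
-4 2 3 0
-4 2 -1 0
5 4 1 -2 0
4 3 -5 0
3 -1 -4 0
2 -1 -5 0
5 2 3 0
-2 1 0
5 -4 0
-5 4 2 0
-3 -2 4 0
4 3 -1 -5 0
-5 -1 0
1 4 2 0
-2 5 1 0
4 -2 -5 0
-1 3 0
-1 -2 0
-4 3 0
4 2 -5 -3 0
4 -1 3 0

1

There are 2^5 = 32 truth assignments over (x1, x2, x3, x4, x5).
Split on x3. With x3 = True, the clauses containing x3 are satisfied and ¬x3 drops from the rest; 1 of the 2^4 = 16 assignments to the other variables satisfy what remains.
With x3 = False, by the same count on the reduced clause set, 0 assignments work.
(One model: x1=F, x2=F, x3=T, x4=T, x5=T.)
Total: 1 + 0 = 1.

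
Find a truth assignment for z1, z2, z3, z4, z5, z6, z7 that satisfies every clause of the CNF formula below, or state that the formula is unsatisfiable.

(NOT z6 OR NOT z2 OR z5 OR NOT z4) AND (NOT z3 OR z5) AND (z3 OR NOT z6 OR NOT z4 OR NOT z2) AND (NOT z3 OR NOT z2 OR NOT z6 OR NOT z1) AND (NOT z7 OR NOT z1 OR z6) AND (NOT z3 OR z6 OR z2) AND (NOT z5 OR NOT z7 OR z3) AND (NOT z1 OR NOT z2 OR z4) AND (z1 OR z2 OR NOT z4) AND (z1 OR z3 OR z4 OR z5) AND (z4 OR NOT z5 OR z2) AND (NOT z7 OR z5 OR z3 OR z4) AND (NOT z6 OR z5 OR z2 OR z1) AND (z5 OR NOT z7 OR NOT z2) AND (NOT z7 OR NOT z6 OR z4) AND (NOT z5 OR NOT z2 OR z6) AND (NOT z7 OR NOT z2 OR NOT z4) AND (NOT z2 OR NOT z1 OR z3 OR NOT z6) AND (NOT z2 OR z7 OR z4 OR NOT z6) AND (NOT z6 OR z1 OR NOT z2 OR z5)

Suppose z3 = false.
Suppose z5 = false.
Suppose z1 = false.
(z4) alone gives z4 = true.
(z2) alone gives z2 = true.
(NOT z6) alone gives z6 = false.
(NOT z7) alone gives z7 = false.
Every clause now holds.

z1=false; z2=true; z3=false; z4=true; z5=false; z6=false; z7=false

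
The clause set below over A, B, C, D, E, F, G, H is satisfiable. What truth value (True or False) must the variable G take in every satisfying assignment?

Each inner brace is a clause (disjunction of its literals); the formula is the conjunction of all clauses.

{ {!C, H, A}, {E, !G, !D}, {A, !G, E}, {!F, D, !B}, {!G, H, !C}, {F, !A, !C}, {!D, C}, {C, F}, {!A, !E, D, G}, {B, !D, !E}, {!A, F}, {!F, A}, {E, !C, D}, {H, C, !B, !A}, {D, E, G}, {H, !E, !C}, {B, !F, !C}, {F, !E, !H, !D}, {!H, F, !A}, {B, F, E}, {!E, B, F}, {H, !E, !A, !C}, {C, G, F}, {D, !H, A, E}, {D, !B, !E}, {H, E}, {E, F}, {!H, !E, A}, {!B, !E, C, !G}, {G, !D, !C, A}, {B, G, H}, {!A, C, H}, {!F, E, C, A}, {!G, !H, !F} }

False

Suppose G = true.
Try E = true.
Try H = true.
From the singleton clause (A), A = true.
From the singleton clause (F), F = true.
That conflicts with the unit clause (!F).
So H must be the other value — set H = false.
From the singleton clause (!C), C = false.
From the singleton clause (!D), D = false.
From the singleton clause (F), F = true.
From the singleton clause (!B), B = false.
From the singleton clause (A), A = true.
That conflicts with the unit clause (!A).
Both values of H lead to a conflict.
So E must be the other value — set E = false.
From the singleton clause (!D), D = false.
From the singleton clause (A), A = true.
From the singleton clause (F), F = true.
From the singleton clause (!B), B = false.
From the singleton clause (!C), C = false.
From the singleton clause (H), H = true.
That conflicts with the unit clause (!H).
Both values of E lead to a conflict.
So every satisfying assignment has G = False.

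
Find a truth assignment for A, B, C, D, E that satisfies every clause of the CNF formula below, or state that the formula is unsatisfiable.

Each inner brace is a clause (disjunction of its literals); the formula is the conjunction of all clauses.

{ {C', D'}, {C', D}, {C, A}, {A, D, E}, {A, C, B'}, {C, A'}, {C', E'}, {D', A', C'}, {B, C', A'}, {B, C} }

Suppose C = 0.
From the singleton clause (A), A = 1.
But (A') is also a unit clause — contradiction.
That branch fails; take C = 1 instead.
From the singleton clause (D'), D = 0.
But (D) is also a unit clause — contradiction.
Both values of C lead to a conflict.

UNSATISFIABLE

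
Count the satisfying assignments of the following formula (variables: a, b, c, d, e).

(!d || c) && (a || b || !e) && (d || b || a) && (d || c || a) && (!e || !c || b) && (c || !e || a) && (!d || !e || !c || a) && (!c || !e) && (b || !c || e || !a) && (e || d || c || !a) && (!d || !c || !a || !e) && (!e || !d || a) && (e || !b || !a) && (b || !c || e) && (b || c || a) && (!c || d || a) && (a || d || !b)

There are 2^5 = 32 truth assignments over (a, b, c, d, e).
Split on e. With e = true, the clauses containing e are satisfied and !e drops from the rest; 2 of the 2^4 = 16 assignments to the other variables satisfy what remains.
With e = false, by the same count on the reduced clause set, 1 assignment works.
(One model: a=F, b=T, c=T, d=T, e=F.)
Total: 2 + 1 = 3.

3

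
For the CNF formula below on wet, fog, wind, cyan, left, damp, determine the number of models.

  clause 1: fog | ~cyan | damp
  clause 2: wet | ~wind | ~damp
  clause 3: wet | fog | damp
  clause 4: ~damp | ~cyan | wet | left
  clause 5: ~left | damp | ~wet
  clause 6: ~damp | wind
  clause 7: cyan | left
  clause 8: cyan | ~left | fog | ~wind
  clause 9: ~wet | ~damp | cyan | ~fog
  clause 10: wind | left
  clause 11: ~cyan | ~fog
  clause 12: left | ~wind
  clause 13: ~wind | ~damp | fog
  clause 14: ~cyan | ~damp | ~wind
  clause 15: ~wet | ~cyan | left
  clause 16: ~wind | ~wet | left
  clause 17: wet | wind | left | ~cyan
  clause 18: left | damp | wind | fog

2

There are 2^6 = 64 truth assignments over (wet, fog, wind, cyan, left, damp).
Split on left. With left = 1, the clauses containing left are satisfied and ~left drops from the rest; 2 of the 2^5 = 32 assignments to the other variables satisfy what remains.
With left = 0, by the same count on the reduced clause set, 0 assignments work.
(One model: wet=F, fog=T, wind=F, cyan=F, left=T, damp=F.)
Total: 2 + 0 = 2.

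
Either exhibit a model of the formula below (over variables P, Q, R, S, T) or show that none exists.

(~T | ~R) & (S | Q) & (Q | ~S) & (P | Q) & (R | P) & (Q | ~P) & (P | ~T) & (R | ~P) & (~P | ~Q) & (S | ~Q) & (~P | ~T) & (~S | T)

UNSATISFIABLE

Try T = 0.
(~S) alone gives S = 0.
(Q) alone gives Q = 1.
Now (~Q) is unsatisfied and unit — conflict.
So T must be the other value — set T = 1.
(~R) alone gives R = 0.
(P) alone gives P = 1.
Now (~P) is unsatisfied and unit — conflict.
Neither T = 1 nor T = 0 works.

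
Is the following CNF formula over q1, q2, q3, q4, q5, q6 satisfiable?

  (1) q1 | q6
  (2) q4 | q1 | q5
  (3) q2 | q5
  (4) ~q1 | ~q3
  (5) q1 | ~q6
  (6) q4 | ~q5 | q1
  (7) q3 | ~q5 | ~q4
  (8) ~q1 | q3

No

Branch on q1: set q1 = 1.
(~q3) alone gives q3 = 0.
That conflicts with the unit clause (q3).
So q1 must be the other value — set q1 = 0.
(q6) alone gives q6 = 1.
That conflicts with the unit clause (~q6).
Neither q1 = 1 nor q1 = 0 works.
No assignment satisfies every clause.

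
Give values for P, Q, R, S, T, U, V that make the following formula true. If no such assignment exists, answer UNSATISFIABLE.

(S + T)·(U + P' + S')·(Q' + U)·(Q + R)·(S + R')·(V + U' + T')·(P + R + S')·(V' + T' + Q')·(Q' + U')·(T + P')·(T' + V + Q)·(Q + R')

Case S = 1:
Case U = 1:
From the singleton clause (Q'), Q = 0.
From the singleton clause (R), R = 1.
That conflicts with the unit clause (R').
Undo U and try U = 0.
From the singleton clause (P'), P = 0.
From the singleton clause (Q'), Q = 0.
From the singleton clause (R), R = 1.
That conflicts with the unit clause (R').
Both values of U lead to a conflict.
Undo S and try S = 0.
From the singleton clause (T), T = 1.
From the singleton clause (R'), R = 0.
From the singleton clause (Q), Q = 1.
From the singleton clause (U), U = 1.
That conflicts with the unit clause (U').
Both values of S lead to a conflict.

UNSATISFIABLE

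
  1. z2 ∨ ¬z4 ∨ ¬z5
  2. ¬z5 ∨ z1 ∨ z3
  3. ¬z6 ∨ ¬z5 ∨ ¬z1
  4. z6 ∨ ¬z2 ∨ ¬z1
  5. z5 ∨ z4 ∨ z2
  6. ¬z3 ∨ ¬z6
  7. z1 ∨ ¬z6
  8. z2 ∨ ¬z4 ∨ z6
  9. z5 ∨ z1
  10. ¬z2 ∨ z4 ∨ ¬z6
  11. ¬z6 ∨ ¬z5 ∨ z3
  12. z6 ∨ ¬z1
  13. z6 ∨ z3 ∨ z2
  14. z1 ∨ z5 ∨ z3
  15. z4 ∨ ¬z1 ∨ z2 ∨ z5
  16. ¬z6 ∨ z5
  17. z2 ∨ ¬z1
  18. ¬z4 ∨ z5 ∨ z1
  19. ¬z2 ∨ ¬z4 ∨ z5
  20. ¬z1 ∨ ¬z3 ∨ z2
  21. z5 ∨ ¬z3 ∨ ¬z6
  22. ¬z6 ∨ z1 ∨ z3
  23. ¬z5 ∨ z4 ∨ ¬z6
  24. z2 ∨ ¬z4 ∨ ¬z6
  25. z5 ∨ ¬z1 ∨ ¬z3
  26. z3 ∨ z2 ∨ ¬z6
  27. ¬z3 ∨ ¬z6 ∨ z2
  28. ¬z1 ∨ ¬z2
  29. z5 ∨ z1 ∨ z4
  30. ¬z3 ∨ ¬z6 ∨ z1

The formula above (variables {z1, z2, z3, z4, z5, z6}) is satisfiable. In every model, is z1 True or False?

False

Suppose z1 = True.
(z6) alone gives z6 = True.
(¬z5) alone gives z5 = False.
But (z5) is also a unit clause — contradiction.
So every satisfying assignment has z1 = False.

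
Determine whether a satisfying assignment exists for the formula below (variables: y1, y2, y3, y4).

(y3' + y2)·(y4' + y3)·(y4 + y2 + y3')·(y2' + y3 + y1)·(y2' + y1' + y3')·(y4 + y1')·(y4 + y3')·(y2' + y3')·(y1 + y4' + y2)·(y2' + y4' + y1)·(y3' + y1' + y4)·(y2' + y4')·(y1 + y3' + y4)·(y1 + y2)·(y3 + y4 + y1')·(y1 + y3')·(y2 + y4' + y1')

Suppose y3 = 0.
The clause (y4') is unit, so y4 = 0.
The clause (y1') is unit, so y1 = 0.
The clause (y2') is unit, so y2 = 0.
Now (y2) is unsatisfied and unit — conflict.
Backtrack on y3: now try y3 = 1.
The clause (y2) is unit, so y2 = 1.
Now (y2') is unsatisfied and unit — conflict.
Neither y3 = 1 nor y3 = 0 works.
No assignment satisfies every clause.

No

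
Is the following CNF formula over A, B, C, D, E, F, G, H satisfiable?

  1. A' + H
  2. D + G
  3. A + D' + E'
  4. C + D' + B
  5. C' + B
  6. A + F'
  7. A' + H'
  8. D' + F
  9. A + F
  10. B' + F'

Branch on A: set A = 0.
Unit clause (F') forces F = 0.
Now (F) is unsatisfied and unit — conflict.
That branch fails; take A = 1 instead.
Unit clause (H) forces H = 1.
Now (H') is unsatisfied and unit — conflict.
Neither A = 1 nor A = 0 works.
No assignment satisfies every clause.

No, unsatisfiable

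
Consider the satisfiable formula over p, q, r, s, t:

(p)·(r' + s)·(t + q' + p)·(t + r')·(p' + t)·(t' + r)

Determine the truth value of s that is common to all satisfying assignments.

True

Suppose s = 0.
From the singleton clause (p), p = 1.
From the singleton clause (r'), r = 0.
From the singleton clause (t), t = 1.
Now (t') is unsatisfied and unit — conflict.
So every satisfying assignment has s = True.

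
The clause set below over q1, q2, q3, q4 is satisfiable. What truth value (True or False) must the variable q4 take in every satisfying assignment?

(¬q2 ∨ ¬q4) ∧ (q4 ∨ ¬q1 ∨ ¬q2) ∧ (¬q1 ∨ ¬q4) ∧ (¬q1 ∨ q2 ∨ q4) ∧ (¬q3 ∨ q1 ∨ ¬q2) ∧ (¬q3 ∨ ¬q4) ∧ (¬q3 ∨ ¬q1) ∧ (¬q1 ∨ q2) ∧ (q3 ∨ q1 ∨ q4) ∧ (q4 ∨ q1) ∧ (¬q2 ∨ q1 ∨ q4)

True

Suppose q4 = False.
(q1) alone gives q1 = True.
(¬q2) alone gives q2 = False.
But (q2) is also a unit clause — contradiction.
So every satisfying assignment has q4 = True.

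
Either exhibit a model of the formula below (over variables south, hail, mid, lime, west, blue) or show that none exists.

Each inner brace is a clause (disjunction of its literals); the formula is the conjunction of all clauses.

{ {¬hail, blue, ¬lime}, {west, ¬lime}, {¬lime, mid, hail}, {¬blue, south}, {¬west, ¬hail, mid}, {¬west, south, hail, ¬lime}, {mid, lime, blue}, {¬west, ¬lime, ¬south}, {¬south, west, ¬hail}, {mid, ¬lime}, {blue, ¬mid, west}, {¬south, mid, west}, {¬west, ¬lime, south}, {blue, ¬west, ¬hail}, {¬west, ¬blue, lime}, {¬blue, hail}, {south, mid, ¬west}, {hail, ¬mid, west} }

south=True, hail=False, mid=True, lime=False, west=True, blue=False

Case west = True:
Case blue = False:
The clause (¬hail) is unit, so hail = False.
Case lime = False:
The clause (mid) is unit, so mid = True.
Every clause is now satisfied; south is unconstrained.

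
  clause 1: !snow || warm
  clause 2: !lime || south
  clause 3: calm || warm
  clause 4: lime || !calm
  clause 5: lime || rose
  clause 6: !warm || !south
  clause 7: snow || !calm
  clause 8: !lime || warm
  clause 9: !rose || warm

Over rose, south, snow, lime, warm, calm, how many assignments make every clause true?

2

There are 2^6 = 64 truth assignments over (rose, south, snow, lime, warm, calm).
Split on snow. With snow = true, the clauses containing snow are satisfied and !snow drops from the rest; 1 of the 2^5 = 32 assignments to the other variables satisfy what remains.
With snow = false, by the same count on the reduced clause set, 1 assignment works.
(One model: rose=T, south=F, snow=F, lime=F, warm=T, calm=F.)
Total: 1 + 1 = 2.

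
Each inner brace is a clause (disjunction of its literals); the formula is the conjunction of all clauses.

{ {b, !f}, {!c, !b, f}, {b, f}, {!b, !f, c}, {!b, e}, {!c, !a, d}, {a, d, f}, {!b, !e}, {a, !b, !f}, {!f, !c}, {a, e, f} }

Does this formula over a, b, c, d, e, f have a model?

Unsatisfiable

Try b = true.
The clause (e) is unit, so e = true.
That conflicts with the unit clause (!e).
Backtrack on b: now try b = false.
The clause (!f) is unit, so f = false.
That conflicts with the unit clause (f).
Both values of b lead to a conflict.
No assignment satisfies every clause.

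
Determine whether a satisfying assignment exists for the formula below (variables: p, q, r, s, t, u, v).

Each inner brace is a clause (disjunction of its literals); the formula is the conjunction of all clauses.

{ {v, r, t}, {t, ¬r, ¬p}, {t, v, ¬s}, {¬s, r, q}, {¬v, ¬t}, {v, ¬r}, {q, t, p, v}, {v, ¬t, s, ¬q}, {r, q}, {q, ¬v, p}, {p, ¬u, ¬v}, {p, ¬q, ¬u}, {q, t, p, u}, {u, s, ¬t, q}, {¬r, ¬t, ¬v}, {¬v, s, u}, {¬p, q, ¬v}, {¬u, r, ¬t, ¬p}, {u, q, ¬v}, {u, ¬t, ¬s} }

Yes

Try v = True.
From the singleton clause (¬t), t = False.
Try r = False.
From the singleton clause (q), q = True.
Try p = True.
Try s = False.
From the singleton clause (u), u = True.
This assignment satisfies each clause.
A satisfying assignment: p: True; q: True; r: False; s: False; t: False; u: True; v: True.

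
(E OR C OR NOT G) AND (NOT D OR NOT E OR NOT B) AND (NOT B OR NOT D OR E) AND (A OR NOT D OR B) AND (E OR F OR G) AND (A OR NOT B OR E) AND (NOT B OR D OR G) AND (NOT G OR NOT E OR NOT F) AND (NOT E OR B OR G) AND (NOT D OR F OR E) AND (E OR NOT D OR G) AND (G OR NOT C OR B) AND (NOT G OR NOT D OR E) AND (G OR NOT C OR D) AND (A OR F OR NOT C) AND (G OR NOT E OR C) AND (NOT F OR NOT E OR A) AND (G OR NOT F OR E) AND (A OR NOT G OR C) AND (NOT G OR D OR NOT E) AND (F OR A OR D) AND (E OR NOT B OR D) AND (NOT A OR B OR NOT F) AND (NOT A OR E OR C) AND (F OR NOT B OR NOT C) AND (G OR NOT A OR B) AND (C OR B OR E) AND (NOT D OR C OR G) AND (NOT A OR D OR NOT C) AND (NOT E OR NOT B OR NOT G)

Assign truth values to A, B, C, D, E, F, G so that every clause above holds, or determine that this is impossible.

Try E = false.
Try C = true.
Try B = false.
Unit clause (G) forces G = true.
Unit clause (NOT D) forces D = false.
Unit clause (NOT A) forces A = false.
Unit clause (F) forces F = true.
This assignment satisfies each clause.

A: false,  B: false,  C: true,  D: false,  E: false,  F: true,  G: true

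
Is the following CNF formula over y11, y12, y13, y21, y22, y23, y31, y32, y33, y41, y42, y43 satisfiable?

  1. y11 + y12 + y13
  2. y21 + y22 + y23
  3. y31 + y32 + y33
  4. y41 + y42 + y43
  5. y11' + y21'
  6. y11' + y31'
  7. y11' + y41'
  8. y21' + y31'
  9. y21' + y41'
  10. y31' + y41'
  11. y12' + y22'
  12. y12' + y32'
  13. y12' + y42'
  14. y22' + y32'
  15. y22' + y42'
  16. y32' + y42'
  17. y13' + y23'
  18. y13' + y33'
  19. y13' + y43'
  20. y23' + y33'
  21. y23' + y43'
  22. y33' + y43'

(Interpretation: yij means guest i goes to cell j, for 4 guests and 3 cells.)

Try y11 = 0.
Try y12 = 1.
The clause (y22') is unit, so y22 = 0.
The clause (y32') is unit, so y32 = 0.
The clause (y42') is unit, so y42 = 0.
Try y21 = 1.
The clause (y31') is unit, so y31 = 0.
The clause (y33) is unit, so y33 = 1.
The clause (y41') is unit, so y41 = 0.
The clause (y43) is unit, so y43 = 1.
Now (y43') is unsatisfied and unit — conflict.
So y21 must be the other value — set y21 = 0.
The clause (y23) is unit, so y23 = 1.
The clause (y13') is unit, so y13 = 0.
The clause (y33') is unit, so y33 = 0.
The clause (y31) is unit, so y31 = 1.
The clause (y41') is unit, so y41 = 0.
The clause (y43) is unit, so y43 = 1.
Now (y43') is unsatisfied and unit — conflict.
Either choice for y21 ends in contradiction.
So y12 must be the other value — set y12 = 0.
The clause (y13) is unit, so y13 = 1.
The clause (y23') is unit, so y23 = 0.
The clause (y33') is unit, so y33 = 0.
The clause (y43') is unit, so y43 = 0.
Try y21 = 1.
The clause (y31') is unit, so y31 = 0.
The clause (y32) is unit, so y32 = 1.
The clause (y41') is unit, so y41 = 0.
The clause (y42) is unit, so y42 = 1.
Now (y42') is unsatisfied and unit — conflict.
So y21 must be the other value — set y21 = 0.
The clause (y22) is unit, so y22 = 1.
The clause (y32') is unit, so y32 = 0.
The clause (y31) is unit, so y31 = 1.
The clause (y41') is unit, so y41 = 0.
The clause (y42) is unit, so y42 = 1.
Now (y42') is unsatisfied and unit — conflict.
Either choice for y21 ends in contradiction.
Either choice for y12 ends in contradiction.
So y11 must be the other value — set y11 = 1.
The clause (y21') is unit, so y21 = 0.
The clause (y31') is unit, so y31 = 0.
The clause (y41') is unit, so y41 = 0.
Try y22 = 1.
The clause (y12') is unit, so y12 = 0.
The clause (y32') is unit, so y32 = 0.
The clause (y33) is unit, so y33 = 1.
The clause (y42') is unit, so y42 = 0.
The clause (y43) is unit, so y43 = 1.
Now (y43') is unsatisfied and unit — conflict.
So y22 must be the other value — set y22 = 0.
The clause (y23) is unit, so y23 = 1.
The clause (y13') is unit, so y13 = 0.
The clause (y33') is unit, so y33 = 0.
The clause (y32) is unit, so y32 = 1.
The clause (y12') is unit, so y12 = 0.
The clause (y42') is unit, so y42 = 0.
The clause (y43) is unit, so y43 = 1.
Now (y43') is unsatisfied and unit — conflict.
Either choice for y22 ends in contradiction.
Either choice for y11 ends in contradiction.
No assignment satisfies every clause.

No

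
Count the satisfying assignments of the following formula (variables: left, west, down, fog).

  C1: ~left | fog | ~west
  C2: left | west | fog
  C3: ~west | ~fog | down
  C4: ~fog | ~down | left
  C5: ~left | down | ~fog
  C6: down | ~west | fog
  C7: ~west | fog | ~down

There are 2^4 = 16 truth assignments over (left, west, down, fog).
Check each against the 7 clauses (columns in the order left, west, down, fog):
  F F F F  ✗ fails (left | west | fog)
  F F F T  ✓ satisfies all
  F F T F  ✗ fails (left | west | fog)
  F F T T  ✗ fails (~fog | ~down | left)
  F T F F  ✗ fails (down | ~west | fog)
  F T F T  ✗ fails (~west | ~fog | down)
  F T T F  ✗ fails (~west | fog | ~down)
  F T T T  ✗ fails (~fog | ~down | left)
  T F F F  ✓ satisfies all
  T F F T  ✗ fails (~left | down | ~fog)
  T F T F  ✓ satisfies all
  T F T T  ✓ satisfies all
  T T F F  ✗ fails (~left | fog | ~west)
  T T F T  ✗ fails (~west | ~fog | down)
  T T T F  ✗ fails (~left | fog | ~west)
  T T T T  ✓ satisfies all
5 of the 16 rows are models.

5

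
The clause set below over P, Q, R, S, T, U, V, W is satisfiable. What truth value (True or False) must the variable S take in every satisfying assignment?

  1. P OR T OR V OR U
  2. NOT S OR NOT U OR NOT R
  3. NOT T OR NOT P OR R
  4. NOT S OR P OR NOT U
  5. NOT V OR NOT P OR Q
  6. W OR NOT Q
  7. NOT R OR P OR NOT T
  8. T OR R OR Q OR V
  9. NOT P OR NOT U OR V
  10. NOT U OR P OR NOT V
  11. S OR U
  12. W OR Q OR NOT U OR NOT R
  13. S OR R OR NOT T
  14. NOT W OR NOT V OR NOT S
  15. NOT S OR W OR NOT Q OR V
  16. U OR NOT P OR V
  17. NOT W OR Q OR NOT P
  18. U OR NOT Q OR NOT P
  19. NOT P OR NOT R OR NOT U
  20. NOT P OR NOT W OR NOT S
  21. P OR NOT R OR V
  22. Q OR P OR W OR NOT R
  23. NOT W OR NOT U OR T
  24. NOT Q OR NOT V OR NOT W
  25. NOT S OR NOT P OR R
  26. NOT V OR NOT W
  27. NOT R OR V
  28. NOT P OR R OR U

True

Suppose S = false.
The clause (U) is unit, so U = true.
Try W = true.
The clause (T) is unit, so T = true.
The clause (R) is unit, so R = true.
The clause (P) is unit, so P = true.
That conflicts with the unit clause (NOT P).
Backtrack on W: now try W = false.
The clause (NOT Q) is unit, so Q = false.
The clause (NOT R) is unit, so R = false.
The clause (NOT T) is unit, so T = false.
The clause (V) is unit, so V = true.
The clause (NOT P) is unit, so P = false.
That conflicts with the unit clause (P).
Both values of W lead to a conflict.
So every satisfying assignment has S = True.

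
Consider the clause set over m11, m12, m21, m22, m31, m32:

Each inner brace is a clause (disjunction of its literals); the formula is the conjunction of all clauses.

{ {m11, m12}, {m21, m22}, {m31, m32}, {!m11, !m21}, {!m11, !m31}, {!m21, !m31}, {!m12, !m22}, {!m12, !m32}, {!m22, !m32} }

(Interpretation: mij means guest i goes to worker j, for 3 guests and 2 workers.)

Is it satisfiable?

Case m11 = true:
Unit clause (!m21) forces m21 = false.
Unit clause (m22) forces m22 = true.
Unit clause (!m31) forces m31 = false.
Unit clause (m32) forces m32 = true.
Now (!m32) is unsatisfied and unit — conflict.
That branch fails; take m11 = false instead.
Unit clause (m12) forces m12 = true.
Unit clause (!m22) forces m22 = false.
Unit clause (m21) forces m21 = true.
Unit clause (!m31) forces m31 = false.
Unit clause (m32) forces m32 = true.
Now (!m32) is unsatisfied and unit — conflict.
Either choice for m11 ends in contradiction.
No assignment satisfies every clause.

No, unsatisfiable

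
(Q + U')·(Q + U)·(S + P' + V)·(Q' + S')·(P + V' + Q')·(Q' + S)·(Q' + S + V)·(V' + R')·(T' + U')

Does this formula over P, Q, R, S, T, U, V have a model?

Case Q = 1:
(S') alone gives S = 0.
But (S) is also a unit clause — contradiction.
So Q must be the other value — set Q = 0.
(U') alone gives U = 0.
But (U) is also a unit clause — contradiction.
Both values of Q lead to a conflict.
No assignment satisfies every clause.

No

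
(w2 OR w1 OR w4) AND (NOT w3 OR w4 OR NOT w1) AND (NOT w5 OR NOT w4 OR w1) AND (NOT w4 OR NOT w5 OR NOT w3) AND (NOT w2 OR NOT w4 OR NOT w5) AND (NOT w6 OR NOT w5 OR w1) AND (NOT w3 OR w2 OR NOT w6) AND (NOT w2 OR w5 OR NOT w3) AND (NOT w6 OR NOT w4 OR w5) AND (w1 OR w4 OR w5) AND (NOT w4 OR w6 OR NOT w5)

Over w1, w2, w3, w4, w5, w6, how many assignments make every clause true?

There are 2^6 = 64 truth assignments over (w1, w2, w3, w4, w5, w6).
Split on w5. With w5 = true, the clauses containing w5 are satisfied and NOT w5 drops from the rest; 7 of the 2^5 = 32 assignments to the other variables satisfy what remains.
With w5 = false, by the same count on the reduced clause set, 10 assignments work.
Total: 7 + 10 = 17.

17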